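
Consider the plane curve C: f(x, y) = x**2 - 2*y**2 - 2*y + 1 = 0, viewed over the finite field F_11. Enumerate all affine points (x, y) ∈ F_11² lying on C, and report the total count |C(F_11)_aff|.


Affine F_11-points: {(0, 2), (0, 8), (1, 3), (1, 7), (2, 5), (5, 1), (5, 9), (6, 1), (6, 9), (9, 5), (10, 3), (10, 7)}; count = 12.

For each of the 121 pairs (x, y) ∈ F_11², evaluate f(x, y) mod 11. Record the zeros.
  x = 0: [0↦1, 1↦8, 2↦0, 3↦10, 4↦5, 5↦7, 6↦5, 7↦10, 8↦0, 9↦8, 10↦1]  zeros at y ∈ {2, 8}
  x = 1: [0↦2, 1↦9, 2↦1, 3↦0, 4↦6, 5↦8, 6↦6, 7↦0, 8↦1, 9↦9, 10↦2]  zeros at y ∈ {3, 7}
  x = 2: [0↦5, 1↦1, 2↦4, 3↦3, 4↦9, 5↦0, 6↦9, 7↦3, 8↦4, 9↦1, 10↦5]  zeros at y ∈ {5}
  x = 3: [0↦10, 1↦6, 2↦9, 3↦8, 4↦3, 5↦5, 6↦3, 7↦8, 8↦9, 9↦6, 10↦10]  zeros at y ∈ ∅
  x = 4: [0↦6, 1↦2, 2↦5, 3↦4, 4↦10, 5↦1, 6↦10, 7↦4, 8↦5, 9↦2, 10↦6]  zeros at y ∈ ∅
  x = 5: [0↦4, 1↦0, 2↦3, 3↦2, 4↦8, 5↦10, 6↦8, 7↦2, 8↦3, 9↦0, 10↦4]  zeros at y ∈ {1, 9}
  x = 6: [0↦4, 1↦0, 2↦3, 3↦2, 4↦8, 5↦10, 6↦8, 7↦2, 8↦3, 9↦0, 10↦4]  zeros at y ∈ {1, 9}
  x = 7: [0↦6, 1↦2, 2↦5, 3↦4, 4↦10, 5↦1, 6↦10, 7↦4, 8↦5, 9↦2, 10↦6]  zeros at y ∈ ∅
  x = 8: [0↦10, 1↦6, 2↦9, 3↦8, 4↦3, 5↦5, 6↦3, 7↦8, 8↦9, 9↦6, 10↦10]  zeros at y ∈ ∅
  x = 9: [0↦5, 1↦1, 2↦4, 3↦3, 4↦9, 5↦0, 6↦9, 7↦3, 8↦4, 9↦1, 10↦5]  zeros at y ∈ {5}
  x = 10: [0↦2, 1↦9, 2↦1, 3↦0, 4↦6, 5↦8, 6↦6, 7↦0, 8↦1, 9↦9, 10↦2]  zeros at y ∈ {3, 7}
Collecting zeros: affine points = {(0, 2), (0, 8), (1, 3), (1, 7), (2, 5), (5, 1), (5, 9), (6, 1), (6, 9), (9, 5), (10, 3), (10, 7)}.
Total count |C(F_11)_aff| = 12.


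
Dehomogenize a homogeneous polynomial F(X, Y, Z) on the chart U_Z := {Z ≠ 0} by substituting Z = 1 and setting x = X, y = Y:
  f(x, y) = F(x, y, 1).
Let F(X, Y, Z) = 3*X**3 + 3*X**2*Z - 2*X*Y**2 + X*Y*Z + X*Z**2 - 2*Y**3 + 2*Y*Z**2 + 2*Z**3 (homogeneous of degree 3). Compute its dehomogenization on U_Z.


f(x, y) = 3*x**3 + 3*x**2 - 2*x*y**2 + x*y + x - 2*y**3 + 2*y + 2

On U_Z we set Z = 1. Each monomial c·X^i·Y^j·Z^k in F becomes c·x^i·y^j·1^k = c·x^i·y^j.
Substituting Z = 1: F(X, Y, 1) = 3*x**3 + 3*x**2 - 2*x*y**2 + x*y + x - 2*y**3 + 2*y + 2.
Note: deg(f) ≤ deg(F) = 3; strict inequality happens when F is divisible by Z (lost terms).


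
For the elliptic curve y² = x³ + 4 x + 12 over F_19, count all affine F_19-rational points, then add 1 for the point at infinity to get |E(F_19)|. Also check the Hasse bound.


Affine points = {(1, 6), (1, 13), (2, 3), (2, 16), (4, 4), (4, 15), (5, 9), (5, 10), (6, 9), (6, 10), (8, 9), (8, 10), (9, 6), (9, 13), (10, 8), (10, 11), (11, 0), (13, 0), (14, 0), (16, 7), (16, 12), (18, 8), (18, 11)}; affine count = 23; |E(F_19)| = 24.

Discriminant check: Δ ∝ 4a³ + 27b² = 4·4³ + 27·12² = 4·64 + 27·144 ≡ 2 (mod 19). Nonzero ⇒ E is nonsingular.
For each x ∈ F_19, compute rhs = x³ + 4·x + 12 mod 19, then count y ∈ F_19 with y² ≡ rhs.
  x = 0: rhs = 12, matching y values: none (0 points).
  x = 1: rhs = 17, matching y values: 6, 13 (2 points).
  x = 2: rhs = 9, matching y values: 3, 16 (2 points).
  x = 3: rhs = 13, matching y values: none (0 points).
  x = 4: rhs = 16, matching y values: 4, 15 (2 points).
  x = 5: rhs = 5, matching y values: 9, 10 (2 points).
  x = 6: rhs = 5, matching y values: 9, 10 (2 points).
  x = 7: rhs = 3, matching y values: none (0 points).
  x = 8: rhs = 5, matching y values: 9, 10 (2 points).
  x = 9: rhs = 17, matching y values: 6, 13 (2 points).
  x = 10: rhs = 7, matching y values: 8, 11 (2 points).
  x = 11: rhs = 0, matching y values: 0 (1 points).
  x = 12: rhs = 2, matching y values: none (0 points).
  x = 13: rhs = 0, matching y values: 0 (1 points).
  x = 14: rhs = 0, matching y values: 0 (1 points).
  x = 15: rhs = 8, matching y values: none (0 points).
  x = 16: rhs = 11, matching y values: 7, 12 (2 points).
  x = 17: rhs = 15, matching y values: none (0 points).
  x = 18: rhs = 7, matching y values: 8, 11 (2 points).
Total affine count: 23.
Full point count |E(F_19)| = 23 + 1 = 24.
Hasse bound: |24 − (19+1)| = |4| = 4 ≤ 2√19 ≈ 8.7178 ✓.


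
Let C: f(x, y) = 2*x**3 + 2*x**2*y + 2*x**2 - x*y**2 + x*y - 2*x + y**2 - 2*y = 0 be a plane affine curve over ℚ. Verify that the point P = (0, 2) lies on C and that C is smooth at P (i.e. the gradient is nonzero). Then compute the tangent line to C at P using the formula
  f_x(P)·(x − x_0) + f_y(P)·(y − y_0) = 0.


Tangent line at P: -4*x + 2*y - 4 = 0.

Step 1: f(0, 2) = 0, so P lies on C.
Step 2: partial derivatives
  f_x(x, y) = 6*x**2 + 4*x*y + 4*x - y**2 + y - 2, f_y(x, y) = 2*x**2 - 2*x*y + x + 2*y - 2.
  f_x(P) = -4, f_y(P) = 2 (gradient nonzero, so P is smooth).
Step 3: tangent line at P: -4·(x − 0) + 2·(y − 2) = 0.
Expanding: -4*x + 2*y - 4 = 0.


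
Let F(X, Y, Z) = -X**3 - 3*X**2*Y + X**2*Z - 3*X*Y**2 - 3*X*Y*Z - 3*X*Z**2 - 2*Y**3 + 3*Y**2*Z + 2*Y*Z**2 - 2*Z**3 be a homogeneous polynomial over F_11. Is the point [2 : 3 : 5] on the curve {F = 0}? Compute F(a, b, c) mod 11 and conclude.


F(2,3,5) ≡ 4 (mod 11); P is NOT on the curve.

Evaluate F(2, 3, 5) term-by-term (mod 11).
  -X**3 ↦ -1·8·1·1 = -8
  -3*X**2*Y ↦ -3·4·3·1 = -36
  X**2*Z ↦ 1·4·1·5 = 20
  -3*X*Y**2 ↦ -3·2·9·1 = -54
  -3*X*Y*Z ↦ -3·2·3·5 = -90
  -3*X*Z**2 ↦ -3·2·1·25 = -150
  -2*Y**3 ↦ -2·1·27·1 = -54
  3*Y**2*Z ↦ 3·1·9·5 = 135
  2*Y*Z**2 ↦ 2·1·3·25 = 150
  -2*Z**3 ↦ -2·1·1·125 = -250
Sum: F(2, 3, 5) = (-8) + (-36) + (20) + (-54) + (-90) + (-150) + (-54) + (135) + (150) + (-250) = -337.
Reducing mod 11: -337 ≡ 4 (mod 11).
Since F(a, b, c) ≡ 4 ≠ 0 (mod 11), P does NOT lie on the curve.


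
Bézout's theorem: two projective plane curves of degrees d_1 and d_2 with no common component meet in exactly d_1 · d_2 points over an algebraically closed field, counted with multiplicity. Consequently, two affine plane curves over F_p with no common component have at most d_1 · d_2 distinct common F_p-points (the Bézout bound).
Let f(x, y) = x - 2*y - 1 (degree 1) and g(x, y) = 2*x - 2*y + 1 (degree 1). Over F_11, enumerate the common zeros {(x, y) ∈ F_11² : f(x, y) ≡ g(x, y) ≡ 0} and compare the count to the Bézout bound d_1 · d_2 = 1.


Common zeros: {(9, 4)}; count = 1; Bézout bound = 1.

deg(f) = 1, deg(g) = 1, so Bézout bound = 1.
Scan x ∈ F_11. For each x, list the y ∈ F_11 with f(x, y) ≡ 0 and those with g(x, y) ≡ 0 (mod 11); the common zeros in that column are the intersection.
  x = 0: f ≡ 0 at y ∈ {5}; g ≡ 0 at y ∈ {6}; common: ∅.
  x = 1: f ≡ 0 at y ∈ {0}; g ≡ 0 at y ∈ {7}; common: ∅.
  x = 2: f ≡ 0 at y ∈ {6}; g ≡ 0 at y ∈ {8}; common: ∅.
  x = 3: f ≡ 0 at y ∈ {1}; g ≡ 0 at y ∈ {9}; common: ∅.
  x = 4: f ≡ 0 at y ∈ {7}; g ≡ 0 at y ∈ {10}; common: ∅.
  x = 5: f ≡ 0 at y ∈ {2}; g ≡ 0 at y ∈ {0}; common: ∅.
  x = 6: f ≡ 0 at y ∈ {8}; g ≡ 0 at y ∈ {1}; common: ∅.
  x = 7: f ≡ 0 at y ∈ {3}; g ≡ 0 at y ∈ {2}; common: ∅.
  x = 8: f ≡ 0 at y ∈ {9}; g ≡ 0 at y ∈ {3}; common: ∅.
  x = 9: f ≡ 0 at y ∈ {4}; g ≡ 0 at y ∈ {4}; common: {4}.
  x = 10: f ≡ 0 at y ∈ {10}; g ≡ 0 at y ∈ {5}; common: ∅.
Collecting: common zeros = {(9, 4)}, so the count is 1.
Comparison with the Bézout bound: 1 ≤ 1 = deg(f)·deg(g), as expected for curves with no common component (the bound is attained).


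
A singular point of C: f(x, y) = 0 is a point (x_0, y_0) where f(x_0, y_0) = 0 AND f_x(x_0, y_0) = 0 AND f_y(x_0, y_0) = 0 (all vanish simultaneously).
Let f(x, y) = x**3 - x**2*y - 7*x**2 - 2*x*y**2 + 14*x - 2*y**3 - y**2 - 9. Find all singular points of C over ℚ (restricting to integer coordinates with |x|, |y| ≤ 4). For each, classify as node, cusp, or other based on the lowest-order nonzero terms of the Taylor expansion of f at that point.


Singular points: {(2, -1)}; classification: cusp.

Compute partial derivatives:
  f_x = 3*x**2 - 2*x*y - 14*x - 2*y**2 + 14.
  f_y = -x**2 - 4*x*y - 6*y**2 - 2*y.
Scan x_0 ∈ {−4, ..., 4}. For each x_0, f_y(x_0, y) is a polynomial in y; find its integer roots y ∈ {−4, ..., 4}, then test f_x and f at those candidates.
  x = -4: f_y(-4, y) = -6*y**2 + 14*y - 16; no integer root y with |y| ≤ 4.
  x = -3: f_y(-3, y) = -6*y**2 + 10*y - 9; no integer root y with |y| ≤ 4.
  x = -2: f_y(-2, y) = -6*y**2 + 6*y - 4; no integer root y with |y| ≤ 4.
  x = -1: f_y(-1, y) = -6*y**2 + 2*y - 1; no integer root y with |y| ≤ 4.
  x = 0: f_y(0, y) = -6*y**2 - 2*y; vanishes at y ∈ {0}. (0, 0): f_x = 14 ≠ 0.
  x = 1: f_y(1, y) = -6*y**2 - 6*y - 1; no integer root y with |y| ≤ 4.
  x = 2: f_y(2, y) = -6*y**2 - 10*y - 4; vanishes at y ∈ {-1}. (2, -1): f_x = 0, f = 0 — SINGULAR.
  x = 3: f_y(3, y) = -6*y**2 - 14*y - 9; no integer root y with |y| ≤ 4.
  x = 4: f_y(4, y) = -6*y**2 - 18*y - 16; no integer root y with |y| ≤ 4.
Only singular point on the grid: (2, -1).
Classify: substitute x = 2 + u, y = -1 + v and expand: f = u**3 - u**2*v - 2*u*v**2 - 2*v**3 + v**2.
No constant or linear terms (consistent with a singular point). Quadratic part: v**2. Cubic part: u**3 - u**2*v - 2*u*v**2 - 2*v**3.
The quadratic part v**2 is a perfect square, so there is a single (double) tangent line v = 0, i.e. y = -1. Restricting the cubic part to that line (v = 0) leaves u**3 ≠ 0, so f is not divisible by v and the branch is v² ≈ -u**3 to lowest order — this is a cusp.
Classification: cusp.


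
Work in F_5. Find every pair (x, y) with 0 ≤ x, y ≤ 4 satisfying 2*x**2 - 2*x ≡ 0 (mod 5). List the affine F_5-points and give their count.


Affine F_5-points: {(0, 0), (0, 1), (0, 2), (0, 3), (0, 4), (1, 0), (1, 1), (1, 2), (1, 3), (1, 4)}; count = 10.

For each of the 25 pairs (x, y) ∈ F_5², evaluate f(x, y) mod 5. Record the zeros.
  x = 0: [0↦0, 1↦0, 2↦0, 3↦0, 4↦0]  zeros at y ∈ {0, 1, 2, 3, 4}
  x = 1: [0↦0, 1↦0, 2↦0, 3↦0, 4↦0]  zeros at y ∈ {0, 1, 2, 3, 4}
  x = 2: [0↦4, 1↦4, 2↦4, 3↦4, 4↦4]  zeros at y ∈ ∅
  x = 3: [0↦2, 1↦2, 2↦2, 3↦2, 4↦2]  zeros at y ∈ ∅
  x = 4: [0↦4, 1↦4, 2↦4, 3↦4, 4↦4]  zeros at y ∈ ∅
Collecting zeros: affine points = {(0, 0), (0, 1), (0, 2), (0, 3), (0, 4), (1, 0), (1, 1), (1, 2), (1, 3), (1, 4)}.
Total count |C(F_5)_aff| = 10.


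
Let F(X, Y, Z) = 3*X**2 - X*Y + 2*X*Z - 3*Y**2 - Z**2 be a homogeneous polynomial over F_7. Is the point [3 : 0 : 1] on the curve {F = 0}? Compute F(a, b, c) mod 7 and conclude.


F(3,0,1) ≡ 4 (mod 7); P is NOT on the curve.

Evaluate F(3, 0, 1) term-by-term (mod 7).
  3*X**2 ↦ 3·9·1·1 = 27
  -X*Y ↦ -1·3·0·1 = 0
  2*X*Z ↦ 2·3·1·1 = 6
  -3*Y**2 ↦ -3·1·0·1 = 0
  -Z**2 ↦ -1·1·1·1 = -1
Sum: F(3, 0, 1) = (27) + (0) + (6) + (0) + (-1) = 32.
Reducing mod 7: 32 ≡ 4 (mod 7).
Since F(a, b, c) ≡ 4 ≠ 0 (mod 7), P does NOT lie on the curve.


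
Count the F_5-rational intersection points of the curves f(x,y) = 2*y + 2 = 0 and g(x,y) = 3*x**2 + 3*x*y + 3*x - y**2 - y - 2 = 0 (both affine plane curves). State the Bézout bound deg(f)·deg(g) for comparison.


Common zeros: {(2, 4), (3, 4)}; count = 2; Bézout bound = 2.

deg(f) = 1, deg(g) = 2, so Bézout bound = 2.
Scan x ∈ F_5. For each x, list the y ∈ F_5 with f(x, y) ≡ 0 and those with g(x, y) ≡ 0 (mod 5); the common zeros in that column are the intersection.
  x = 0: f ≡ 0 at y ∈ {4}; g ≡ 0 at y ∈ ∅; common: ∅.
  x = 1: f ≡ 0 at y ∈ {4}; g ≡ 0 at y ∈ {1}; common: ∅.
  x = 2: f ≡ 0 at y ∈ {4}; g ≡ 0 at y ∈ {1, 4}; common: {4}.
  x = 3: f ≡ 0 at y ∈ {4}; g ≡ 0 at y ∈ {4}; common: {4}.
  x = 4: f ≡ 0 at y ∈ {4}; g ≡ 0 at y ∈ ∅; common: ∅.
Collecting: common zeros = {(2, 4), (3, 4)}, so the count is 2.
Comparison with the Bézout bound: 2 ≤ 2 = deg(f)·deg(g), as expected for curves with no common component (the bound is attained).


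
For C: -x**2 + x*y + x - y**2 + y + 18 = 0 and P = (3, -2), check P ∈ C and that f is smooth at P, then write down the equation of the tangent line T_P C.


Tangent line at P: -7*x + 8*y + 37 = 0.

Step 1: f(3, -2) = 0, so P lies on C.
Step 2: partial derivatives
  f_x(x, y) = -2*x + y + 1, f_y(x, y) = x - 2*y + 1.
  f_x(P) = -7, f_y(P) = 8 (gradient nonzero, so P is smooth).
Step 3: tangent line at P: -7·(x − 3) + 8·(y − -2) = 0.
Expanding: -7*x + 8*y + 37 = 0.


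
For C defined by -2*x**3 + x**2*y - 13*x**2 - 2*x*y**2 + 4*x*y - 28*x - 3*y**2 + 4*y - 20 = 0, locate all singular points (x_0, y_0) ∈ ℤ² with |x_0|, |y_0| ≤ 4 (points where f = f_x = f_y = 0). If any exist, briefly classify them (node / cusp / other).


Singular points: {(-2, 0)}; classification: node.

Compute partial derivatives:
  f_x = -6*x**2 + 2*x*y - 26*x - 2*y**2 + 4*y - 28.
  f_y = x**2 - 4*x*y + 4*x - 6*y + 4.
Scan x_0 ∈ {−4, ..., 4}. For each x_0, f_y(x_0, y) is a polynomial in y; find its integer roots y ∈ {−4, ..., 4}, then test f_x and f at those candidates.
  x = -4: f_y(-4, y) = 10*y + 4; no integer root y with |y| ≤ 4.
  x = -3: f_y(-3, y) = 6*y + 1; no integer root y with |y| ≤ 4.
  x = -2: f_y(-2, y) = 2*y; vanishes at y ∈ {0}. (-2, 0): f_x = 0, f = 0 — SINGULAR.
  x = -1: f_y(-1, y) = 1 - 2*y; no integer root y with |y| ≤ 4.
  x = 0: f_y(0, y) = 4 - 6*y; no integer root y with |y| ≤ 4.
  x = 1: f_y(1, y) = 9 - 10*y; no integer root y with |y| ≤ 4.
  x = 2: f_y(2, y) = 16 - 14*y; no integer root y with |y| ≤ 4.
  x = 3: f_y(3, y) = 25 - 18*y; no integer root y with |y| ≤ 4.
  x = 4: f_y(4, y) = 36 - 22*y; no integer root y with |y| ≤ 4.
Only singular point on the grid: (-2, 0).
Classify: substitute x = -2 + u, y = 0 + v and expand: f = -2*u**3 + u**2*v - u**2 - 2*u*v**2 + v**2.
No constant or linear terms (consistent with a singular point). Quadratic part: -u**2 + v**2. Cubic part: -2*u**3 + u**2*v - 2*u*v**2.
The quadratic part v**2 - u**2 = (v − u)(v + u) splits into two distinct linear factors, so there are two distinct tangent lines y − 0 = ±(x − -2) — this is a node (ordinary double point).
Classification: node.


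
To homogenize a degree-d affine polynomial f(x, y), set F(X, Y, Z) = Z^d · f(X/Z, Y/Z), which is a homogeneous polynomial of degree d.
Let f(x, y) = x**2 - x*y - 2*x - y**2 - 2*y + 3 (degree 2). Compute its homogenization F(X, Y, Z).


F(X, Y, Z) = X**2 - X*Y - 2*X*Z - Y**2 - 2*Y*Z + 3*Z**2

deg(f) = 2.
Substitute x = X/Z, y = Y/Z into f, then multiply by Z^2.
  monomial 1·x^2·y^0 ↦ 1·X^2·Y^0·Z^0.
  monomial -1·x^1·y^1 ↦ -1·X^1·Y^1·Z^0.
  monomial -2·x^1·y^0 ↦ -2·X^1·Y^0·Z^1.
  monomial -1·x^0·y^2 ↦ -1·X^0·Y^2·Z^0.
  monomial -2·x^0·y^1 ↦ -2·X^0·Y^1·Z^1.
  monomial 3·x^0·y^0 ↦ 3·X^0·Y^0·Z^2.
Collecting: F(X, Y, Z) = X**2 - X*Y - 2*X*Z - Y**2 - 2*Y*Z + 3*Z**2.


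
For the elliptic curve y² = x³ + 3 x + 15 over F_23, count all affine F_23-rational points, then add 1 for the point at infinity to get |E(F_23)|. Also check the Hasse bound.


Affine points = {(2, 11), (2, 12), (9, 9), (9, 14), (12, 10), (12, 13), (14, 8), (14, 15), (15, 10), (15, 13), (18, 6), (18, 17), (19, 10), (19, 13), (20, 5), (20, 18), (21, 1), (21, 22)}; affine count = 18; |E(F_23)| = 19.

Discriminant check: Δ ∝ 4a³ + 27b² = 4·3³ + 27·15² = 4·27 + 27·225 ≡ 19 (mod 23). Nonzero ⇒ E is nonsingular.
For each x ∈ F_23, compute rhs = x³ + 3·x + 15 mod 23, then count y ∈ F_23 with y² ≡ rhs.
  x = 0: rhs = 15, matching y values: none (0 points).
  x = 1: rhs = 19, matching y values: none (0 points).
  x = 2: rhs = 6, matching y values: 11, 12 (2 points).
  x = 3: rhs = 5, matching y values: none (0 points).
  x = 4: rhs = 22, matching y values: none (0 points).
  x = 5: rhs = 17, matching y values: none (0 points).
  x = 6: rhs = 19, matching y values: none (0 points).
  x = 7: rhs = 11, matching y values: none (0 points).
  x = 8: rhs = 22, matching y values: none (0 points).
  x = 9: rhs = 12, matching y values: 9, 14 (2 points).
  x = 10: rhs = 10, matching y values: none (0 points).
  x = 11: rhs = 22, matching y values: none (0 points).
  x = 12: rhs = 8, matching y values: 10, 13 (2 points).
  x = 13: rhs = 20, matching y values: none (0 points).
  x = 14: rhs = 18, matching y values: 8, 15 (2 points).
  x = 15: rhs = 8, matching y values: 10, 13 (2 points).
  x = 16: rhs = 19, matching y values: none (0 points).
  x = 17: rhs = 11, matching y values: none (0 points).
  x = 18: rhs = 13, matching y values: 6, 17 (2 points).
  x = 19: rhs = 8, matching y values: 10, 13 (2 points).
  x = 20: rhs = 2, matching y values: 5, 18 (2 points).
  x = 21: rhs = 1, matching y values: 1, 22 (2 points).
  x = 22: rhs = 11, matching y values: none (0 points).
Total affine count: 18.
Full point count |E(F_23)| = 18 + 1 = 19.
Hasse bound: |19 − (23+1)| = |-5| = 5 ≤ 2√23 ≈ 9.5917 ✓.


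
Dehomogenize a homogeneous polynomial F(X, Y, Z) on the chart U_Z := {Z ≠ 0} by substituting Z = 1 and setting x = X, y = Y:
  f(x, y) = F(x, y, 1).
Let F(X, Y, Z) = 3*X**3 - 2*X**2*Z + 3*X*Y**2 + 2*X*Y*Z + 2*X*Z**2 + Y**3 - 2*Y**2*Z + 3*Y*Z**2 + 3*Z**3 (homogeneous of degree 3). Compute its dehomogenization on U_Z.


f(x, y) = 3*x**3 - 2*x**2 + 3*x*y**2 + 2*x*y + 2*x + y**3 - 2*y**2 + 3*y + 3

On U_Z we set Z = 1. Each monomial c·X^i·Y^j·Z^k in F becomes c·x^i·y^j·1^k = c·x^i·y^j.
Substituting Z = 1: F(X, Y, 1) = 3*x**3 - 2*x**2 + 3*x*y**2 + 2*x*y + 2*x + y**3 - 2*y**2 + 3*y + 3.
Note: deg(f) ≤ deg(F) = 3; strict inequality happens when F is divisible by Z (lost terms).


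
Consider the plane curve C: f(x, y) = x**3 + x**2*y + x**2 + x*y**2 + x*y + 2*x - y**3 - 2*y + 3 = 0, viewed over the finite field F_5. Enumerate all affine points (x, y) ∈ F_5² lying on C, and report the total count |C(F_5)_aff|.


Affine F_5-points: {(0, 1), (0, 3), (3, 0), (3, 3), (4, 2)}; count = 5.

For each of the 25 pairs (x, y) ∈ F_5², evaluate f(x, y) mod 5. Record the zeros.
  x = 0: [0↦3, 1↦0, 2↦1, 3↦0, 4↦1]  zeros at y ∈ {1, 3}
  x = 1: [0↦2, 1↦2, 2↦3, 3↦4, 4↦4]  zeros at y ∈ ∅
  x = 2: [0↦4, 1↦4, 2↦2, 3↦2, 4↦3]  zeros at y ∈ ∅
  x = 3: [0↦0, 1↦2, 2↦4, 3↦0, 4↦4]  zeros at y ∈ {0, 3}
  x = 4: [0↦1, 1↦2, 2↦0, 3↦4, 4↦3]  zeros at y ∈ {2}
Collecting zeros: affine points = {(0, 1), (0, 3), (3, 0), (3, 3), (4, 2)}.
Total count |C(F_5)_aff| = 5.


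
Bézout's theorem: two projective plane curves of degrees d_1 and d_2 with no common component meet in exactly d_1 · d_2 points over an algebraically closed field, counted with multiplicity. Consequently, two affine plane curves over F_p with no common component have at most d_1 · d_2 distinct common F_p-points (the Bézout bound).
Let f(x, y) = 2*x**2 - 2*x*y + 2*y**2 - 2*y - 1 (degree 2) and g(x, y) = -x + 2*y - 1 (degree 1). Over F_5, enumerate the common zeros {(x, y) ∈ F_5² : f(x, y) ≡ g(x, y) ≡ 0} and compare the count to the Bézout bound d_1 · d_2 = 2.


Common zeros: {(2, 4)}; count = 1; Bézout bound = 2.

deg(f) = 2, deg(g) = 1, so Bézout bound = 2.
Scan x ∈ F_5. For each x, list the y ∈ F_5 with f(x, y) ≡ 0 and those with g(x, y) ≡ 0 (mod 5); the common zeros in that column are the intersection.
  x = 0: f ≡ 0 at y ∈ ∅; g ≡ 0 at y ∈ {3}; common: ∅.
  x = 1: f ≡ 0 at y ∈ ∅; g ≡ 0 at y ∈ {1}; common: ∅.
  x = 2: f ≡ 0 at y ∈ {4}; g ≡ 0 at y ∈ {4}; common: {4}.
  x = 3: f ≡ 0 at y ∈ ∅; g ≡ 0 at y ∈ {2}; common: ∅.
  x = 4: f ≡ 0 at y ∈ ∅; g ≡ 0 at y ∈ {0}; common: ∅.
Collecting: common zeros = {(2, 4)}, so the count is 1.
Comparison with the Bézout bound: 1 ≤ 2 = deg(f)·deg(g), as expected for curves with no common component (the affine F_5-count falls short of the bound because intersections may lie at infinity, over extension fields, or carry multiplicity).


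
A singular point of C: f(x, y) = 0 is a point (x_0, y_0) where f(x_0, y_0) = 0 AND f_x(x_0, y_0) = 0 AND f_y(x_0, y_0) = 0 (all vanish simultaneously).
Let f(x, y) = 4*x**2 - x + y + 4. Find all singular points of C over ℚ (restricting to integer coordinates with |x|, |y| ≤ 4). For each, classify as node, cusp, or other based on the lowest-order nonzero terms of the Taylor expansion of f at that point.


No singular points in the scanned grid; C is smooth there.

Compute partial derivatives:
  f_x = 8*x - 1.
  f_y = 1.
f_y = 1 is a nonzero constant, so f_y never vanishes: no point (x, y) can satisfy f = f_x = f_y = 0. In particular no (x, y) ∈ {−4, ..., 4}² is singular; the curve is smooth.


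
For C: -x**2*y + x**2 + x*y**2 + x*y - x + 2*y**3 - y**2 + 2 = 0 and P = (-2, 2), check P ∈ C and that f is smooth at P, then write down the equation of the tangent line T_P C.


Tangent line at P: 9*x + 6*y + 6 = 0.

Step 1: f(-2, 2) = 0, so P lies on C.
Step 2: partial derivatives
  f_x(x, y) = -2*x*y + 2*x + y**2 + y - 1, f_y(x, y) = -x**2 + 2*x*y + x + 6*y**2 - 2*y.
  f_x(P) = 9, f_y(P) = 6 (gradient nonzero, so P is smooth).
Step 3: tangent line at P: 9·(x − -2) + 6·(y − 2) = 0.
Expanding: 9*x + 6*y + 6 = 0.


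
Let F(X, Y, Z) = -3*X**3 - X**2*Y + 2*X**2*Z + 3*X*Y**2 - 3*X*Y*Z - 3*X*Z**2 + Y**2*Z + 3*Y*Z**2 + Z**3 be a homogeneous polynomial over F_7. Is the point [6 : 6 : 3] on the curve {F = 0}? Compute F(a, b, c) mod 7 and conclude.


F(6,6,3) ≡ 0 (mod 7); P is on the curve.

Evaluate F(6, 6, 3) term-by-term (mod 7).
  -3*X**3 ↦ -3·216·1·1 = -648
  -X**2*Y ↦ -1·36·6·1 = -216
  2*X**2*Z ↦ 2·36·1·3 = 216
  3*X*Y**2 ↦ 3·6·36·1 = 648
  -3*X*Y*Z ↦ -3·6·6·3 = -324
  -3*X*Z**2 ↦ -3·6·1·9 = -162
  Y**2*Z ↦ 1·1·36·3 = 108
  3*Y*Z**2 ↦ 3·1·6·9 = 162
  Z**3 ↦ 1·1·1·27 = 27
Sum: F(6, 6, 3) = (-648) + (-216) + (216) + (648) + (-324) + (-162) + (108) + (162) + (27) = -189.
Reducing mod 7: -189 ≡ 0 (mod 7).
Since F(a, b, c) ≡ 0 (mod 7), P lies on the curve.


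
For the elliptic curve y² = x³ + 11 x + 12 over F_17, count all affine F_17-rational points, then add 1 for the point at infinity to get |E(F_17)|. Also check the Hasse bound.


Affine points = {(2, 5), (2, 12), (3, 2), (3, 15), (4, 1), (4, 16), (8, 0), (10, 0), (11, 6), (11, 11), (12, 6), (12, 11), (15, 4), (15, 13), (16, 0)}; affine count = 15; |E(F_17)| = 16.

Discriminant check: Δ ∝ 4a³ + 27b² = 4·11³ + 27·12² = 4·1331 + 27·144 ≡ 15 (mod 17). Nonzero ⇒ E is nonsingular.
For each x ∈ F_17, compute rhs = x³ + 11·x + 12 mod 17, then count y ∈ F_17 with y² ≡ rhs.
  x = 0: rhs = 12, matching y values: none (0 points).
  x = 1: rhs = 7, matching y values: none (0 points).
  x = 2: rhs = 8, matching y values: 5, 12 (2 points).
  x = 3: rhs = 4, matching y values: 2, 15 (2 points).
  x = 4: rhs = 1, matching y values: 1, 16 (2 points).
  x = 5: rhs = 5, matching y values: none (0 points).
  x = 6: rhs = 5, matching y values: none (0 points).
  x = 7: rhs = 7, matching y values: none (0 points).
  x = 8: rhs = 0, matching y values: 0 (1 points).
  x = 9: rhs = 7, matching y values: none (0 points).
  x = 10: rhs = 0, matching y values: 0 (1 points).
  x = 11: rhs = 2, matching y values: 6, 11 (2 points).
  x = 12: rhs = 2, matching y values: 6, 11 (2 points).
  x = 13: rhs = 6, matching y values: none (0 points).
  x = 14: rhs = 3, matching y values: none (0 points).
  x = 15: rhs = 16, matching y values: 4, 13 (2 points).
  x = 16: rhs = 0, matching y values: 0 (1 points).
Total affine count: 15.
Full point count |E(F_17)| = 15 + 1 = 16.
Hasse bound: |16 − (17+1)| = |-2| = 2 ≤ 2√17 ≈ 8.2462 ✓.


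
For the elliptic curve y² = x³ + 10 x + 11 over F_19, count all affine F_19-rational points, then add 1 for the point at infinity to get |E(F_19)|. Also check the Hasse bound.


Affine points = {(0, 7), (0, 12), (2, 1), (2, 18), (3, 7), (3, 12), (4, 1), (4, 18), (7, 5), (7, 14), (10, 3), (10, 16), (12, 4), (12, 15), (13, 1), (13, 18), (14, 8), (14, 11), (16, 7), (16, 12), (18, 0)}; affine count = 21; |E(F_19)| = 22.

Discriminant check: Δ ∝ 4a³ + 27b² = 4·10³ + 27·11² = 4·1000 + 27·121 ≡ 9 (mod 19). Nonzero ⇒ E is nonsingular.
For each x ∈ F_19, compute rhs = x³ + 10·x + 11 mod 19, then count y ∈ F_19 with y² ≡ rhs.
  x = 0: rhs = 11, matching y values: 7, 12 (2 points).
  x = 1: rhs = 3, matching y values: none (0 points).
  x = 2: rhs = 1, matching y values: 1, 18 (2 points).
  x = 3: rhs = 11, matching y values: 7, 12 (2 points).
  x = 4: rhs = 1, matching y values: 1, 18 (2 points).
  x = 5: rhs = 15, matching y values: none (0 points).
  x = 6: rhs = 2, matching y values: none (0 points).
  x = 7: rhs = 6, matching y values: 5, 14 (2 points).
  x = 8: rhs = 14, matching y values: none (0 points).
  x = 9: rhs = 13, matching y values: none (0 points).
  x = 10: rhs = 9, matching y values: 3, 16 (2 points).
  x = 11: rhs = 8, matching y values: none (0 points).
  x = 12: rhs = 16, matching y values: 4, 15 (2 points).
  x = 13: rhs = 1, matching y values: 1, 18 (2 points).
  x = 14: rhs = 7, matching y values: 8, 11 (2 points).
  x = 15: rhs = 2, matching y values: none (0 points).
  x = 16: rhs = 11, matching y values: 7, 12 (2 points).
  x = 17: rhs = 2, matching y values: none (0 points).
  x = 18: rhs = 0, matching y values: 0 (1 points).
Total affine count: 21.
Full point count |E(F_19)| = 21 + 1 = 22.
Hasse bound: |22 − (19+1)| = |2| = 2 ≤ 2√19 ≈ 8.7178 ✓.


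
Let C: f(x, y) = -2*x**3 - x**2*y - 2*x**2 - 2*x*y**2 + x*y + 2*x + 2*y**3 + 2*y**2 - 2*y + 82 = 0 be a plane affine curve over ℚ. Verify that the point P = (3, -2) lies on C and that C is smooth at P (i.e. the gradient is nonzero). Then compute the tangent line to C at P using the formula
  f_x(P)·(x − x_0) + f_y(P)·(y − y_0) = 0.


Tangent line at P: -62*x + 32*y + 250 = 0.

Step 1: f(3, -2) = 0, so P lies on C.
Step 2: partial derivatives
  f_x(x, y) = -6*x**2 - 2*x*y - 4*x - 2*y**2 + y + 2, f_y(x, y) = -x**2 - 4*x*y + x + 6*y**2 + 4*y - 2.
  f_x(P) = -62, f_y(P) = 32 (gradient nonzero, so P is smooth).
Step 3: tangent line at P: -62·(x − 3) + 32·(y − -2) = 0.
Expanding: -62*x + 32*y + 250 = 0.


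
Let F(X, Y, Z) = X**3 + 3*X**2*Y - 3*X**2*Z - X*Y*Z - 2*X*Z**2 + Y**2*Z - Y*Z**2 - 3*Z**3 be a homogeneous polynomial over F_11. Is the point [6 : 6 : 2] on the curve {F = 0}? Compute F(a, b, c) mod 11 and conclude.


F(6,6,2) ≡ 2 (mod 11); P is NOT on the curve.

Evaluate F(6, 6, 2) term-by-term (mod 11).
  X**3 ↦ 1·216·1·1 = 216
  3*X**2*Y ↦ 3·36·6·1 = 648
  -3*X**2*Z ↦ -3·36·1·2 = -216
  -X*Y*Z ↦ -1·6·6·2 = -72
  -2*X*Z**2 ↦ -2·6·1·4 = -48
  Y**2*Z ↦ 1·1·36·2 = 72
  -Y*Z**2 ↦ -1·1·6·4 = -24
  -3*Z**3 ↦ -3·1·1·8 = -24
Sum: F(6, 6, 2) = (216) + (648) + (-216) + (-72) + (-48) + (72) + (-24) + (-24) = 552.
Reducing mod 11: 552 ≡ 2 (mod 11).
Since F(a, b, c) ≡ 2 ≠ 0 (mod 11), P does NOT lie on the curve.


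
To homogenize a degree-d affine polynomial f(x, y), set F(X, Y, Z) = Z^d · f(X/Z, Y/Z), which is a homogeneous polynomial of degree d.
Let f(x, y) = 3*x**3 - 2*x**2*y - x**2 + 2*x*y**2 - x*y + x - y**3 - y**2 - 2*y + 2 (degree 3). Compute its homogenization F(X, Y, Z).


F(X, Y, Z) = 3*X**3 - 2*X**2*Y - X**2*Z + 2*X*Y**2 - X*Y*Z + X*Z**2 - Y**3 - Y**2*Z - 2*Y*Z**2 + 2*Z**3

deg(f) = 3.
Substitute x = X/Z, y = Y/Z into f, then multiply by Z^3.
  monomial 3·x^3·y^0 ↦ 3·X^3·Y^0·Z^0.
  monomial -2·x^2·y^1 ↦ -2·X^2·Y^1·Z^0.
  monomial -1·x^2·y^0 ↦ -1·X^2·Y^0·Z^1.
  monomial 2·x^1·y^2 ↦ 2·X^1·Y^2·Z^0.
  monomial -1·x^1·y^1 ↦ -1·X^1·Y^1·Z^1.
  monomial 1·x^1·y^0 ↦ 1·X^1·Y^0·Z^2.
  monomial -1·x^0·y^3 ↦ -1·X^0·Y^3·Z^0.
  monomial -1·x^0·y^2 ↦ -1·X^0·Y^2·Z^1.
  monomial -2·x^0·y^1 ↦ -2·X^0·Y^1·Z^2.
  monomial 2·x^0·y^0 ↦ 2·X^0·Y^0·Z^3.
Collecting: F(X, Y, Z) = 3*X**3 - 2*X**2*Y - X**2*Z + 2*X*Y**2 - X*Y*Z + X*Z**2 - Y**3 - Y**2*Z - 2*Y*Z**2 + 2*Z**3.


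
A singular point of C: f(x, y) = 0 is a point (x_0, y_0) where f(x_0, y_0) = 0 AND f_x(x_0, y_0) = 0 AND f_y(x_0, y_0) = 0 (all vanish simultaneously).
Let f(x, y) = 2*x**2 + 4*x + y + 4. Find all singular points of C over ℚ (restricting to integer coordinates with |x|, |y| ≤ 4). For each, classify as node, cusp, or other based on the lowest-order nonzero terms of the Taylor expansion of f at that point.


No singular points in the scanned grid; C is smooth there.

Compute partial derivatives:
  f_x = 4*x + 4.
  f_y = 1.
f_y = 1 is a nonzero constant, so f_y never vanishes: no point (x, y) can satisfy f = f_x = f_y = 0. In particular no (x, y) ∈ {−4, ..., 4}² is singular; the curve is smooth.


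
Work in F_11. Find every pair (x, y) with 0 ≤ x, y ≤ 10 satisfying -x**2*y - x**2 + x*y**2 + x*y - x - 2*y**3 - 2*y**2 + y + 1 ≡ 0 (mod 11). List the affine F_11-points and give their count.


Affine F_11-points: {(0, 10), (3, 0), (3, 2), (3, 4), (4, 3), (6, 2), (7, 0), (7, 3), (7, 5)}; count = 9.

For each of the 121 pairs (x, y) ∈ F_11², evaluate f(x, y) mod 11. Record the zeros.
  x = 0: [0↦1, 1↦9, 2↦1, 3↦9, 4↦10, 5↦3, 6↦9, 7↦5, 8↦1, 9↦7, 10↦0]  zeros at y ∈ {10}
  x = 1: [0↦10, 1↦8, 2↦3, 3↦5, 4↦2, 5↦4, 6↦10, 7↦8, 8↦8, 9↦9, 10↦10]  zeros at y ∈ ∅
  x = 2: [0↦6, 1↦3, 2↦10, 3↦4, 4↦6, 5↦4, 6↦8, 7↦6, 8↦8, 9↦2, 10↦9]  zeros at y ∈ ∅
  x = 3: [0↦0, 1↦5, 2↦0, 3↦6, 4↦0, 5↦3, 6↦3, 7↦10, 8↦1, 9↦8, 10↦8]  zeros at y ∈ {0, 2, 4}
  x = 4: [0↦3, 1↦3, 2↦6, 3↦0, 4↦6, 5↦1, 6↦6, 7↦9, 8↦9, 9↦5, 10↦7]  zeros at y ∈ {3}
  x = 5: [0↦4, 1↦8, 2↦6, 3↦8, 4↦2, 5↦9, 6↦6, 7↦3, 8↦10, 9↦4, 10↦6]  zeros at y ∈ ∅
  x = 6: [0↦3, 1↦9, 2↦0, 3↦8, 4↦10, 5↦5, 6↦3, 7↦3, 8↦4, 9↦5, 10↦5]  zeros at y ∈ {2}
  x = 7: [0↦0, 1↦6, 2↦10, 3↦0, 4↦8, 5↦0, 6↦8, 7↦9, 8↦2, 9↦8, 10↦4]  zeros at y ∈ {0, 3, 5}
  x = 8: [0↦6, 1↦10, 2↦3, 3↦6, 4↦7, 5↦5, 6↦10, 7↦10, 8↦4, 9↦2, 10↦3]  zeros at y ∈ ∅
  x = 9: [0↦10, 1↦10, 2↦1, 3↦4, 4↦7, 5↦9, 6↦9, 7↦6, 8↦10, 9↦9, 10↦2]  zeros at y ∈ ∅
  x = 10: [0↦1, 1↦6, 2↦4, 3↦5, 4↦8, 5↦1, 6↦5, 7↦8, 8↦9, 9↦7, 10↦1]  zeros at y ∈ ∅
Collecting zeros: affine points = {(0, 10), (3, 0), (3, 2), (3, 4), (4, 3), (6, 2), (7, 0), (7, 3), (7, 5)}.
Total count |C(F_11)_aff| = 9.


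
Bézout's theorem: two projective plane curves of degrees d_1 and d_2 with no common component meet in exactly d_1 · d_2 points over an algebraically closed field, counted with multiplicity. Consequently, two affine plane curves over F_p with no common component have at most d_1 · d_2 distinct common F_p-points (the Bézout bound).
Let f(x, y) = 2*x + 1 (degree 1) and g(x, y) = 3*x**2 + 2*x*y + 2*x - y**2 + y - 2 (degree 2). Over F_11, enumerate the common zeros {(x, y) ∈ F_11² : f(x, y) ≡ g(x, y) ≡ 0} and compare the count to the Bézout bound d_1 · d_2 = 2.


Common zeros: ∅; count = 0; Bézout bound = 2.

deg(f) = 1, deg(g) = 2, so Bézout bound = 2.
Scan x ∈ F_11. For each x, list the y ∈ F_11 with f(x, y) ≡ 0 and those with g(x, y) ≡ 0 (mod 11); the common zeros in that column are the intersection.
  x = 0: f ≡ 0 at y ∈ ∅; g ≡ 0 at y ∈ {5, 7}; common: ∅.
  x = 1: f ≡ 0 at y ∈ ∅; g ≡ 0 at y ∈ ∅; common: ∅.
  x = 2: f ≡ 0 at y ∈ ∅; g ≡ 0 at y ∈ {7, 9}; common: ∅.
  x = 3: f ≡ 0 at y ∈ ∅; g ≡ 0 at y ∈ ∅; common: ∅.
  x = 4: f ≡ 0 at y ∈ ∅; g ≡ 0 at y ∈ {10}; common: ∅.
  x = 5: f ≡ 0 at y ∈ {0, 1, 2, 3, 4, 5, 6, 7, 8, 9, 10}; g ≡ 0 at y ∈ ∅; common: ∅.
  x = 6: f ≡ 0 at y ∈ ∅; g ≡ 0 at y ∈ {4, 9}; common: ∅.
  x = 7: f ≡ 0 at y ∈ ∅; g ≡ 0 at y ∈ {5, 10}; common: ∅.
  x = 8: f ≡ 0 at y ∈ ∅; g ≡ 0 at y ∈ ∅; common: ∅.
  x = 9: f ≡ 0 at y ∈ ∅; g ≡ 0 at y ∈ {4}; common: ∅.
  x = 10: f ≡ 0 at y ∈ ∅; g ≡ 0 at y ∈ ∅; common: ∅.
Collecting: common zeros = ∅, so the count is 0.
Comparison with the Bézout bound: 0 ≤ 2 = deg(f)·deg(g), as expected for curves with no common component (the affine F_11-count falls short of the bound because intersections may lie at infinity, over extension fields, or carry multiplicity).


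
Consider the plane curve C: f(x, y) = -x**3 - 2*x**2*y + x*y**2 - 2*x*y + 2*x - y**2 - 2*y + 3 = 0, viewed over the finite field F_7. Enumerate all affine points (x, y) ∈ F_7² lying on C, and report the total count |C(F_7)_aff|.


Affine F_7-points: {(0, 1), (0, 4), (1, 3), (2, 1), (2, 6), (3, 1), (3, 5), (5, 0), (5, 5)}; count = 9.

For each of the 49 pairs (x, y) ∈ F_7², evaluate f(x, y) mod 7. Record the zeros.
  x = 0: [0↦3, 1↦0, 2↦2, 3↦2, 4↦0, 5↦3, 6↦4]  zeros at y ∈ {1, 4}
  x = 1: [0↦4, 1↦5, 2↦6, 3↦0, 4↦1, 5↦2, 6↦3]  zeros at y ∈ {3}
  x = 2: [0↦6, 1↦0, 2↦3, 3↦1, 4↦1, 5↦3, 6↦0]  zeros at y ∈ {1, 6}
  x = 3: [0↦3, 1↦0, 2↦1, 3↦6, 4↦1, 5↦0, 6↦3]  zeros at y ∈ {1, 5}
  x = 4: [0↦3, 1↦6, 2↦1, 3↦2, 4↦2, 5↦1, 6↦6]  zeros at y ∈ ∅
  x = 5: [0↦0, 1↦5, 2↦4, 3↦4, 4↦5, 5↦0, 6↦3]  zeros at y ∈ {0, 5}
  x = 6: [0↦2, 1↦5, 2↦4, 3↦6, 4↦4, 5↦5, 6↦2]  zeros at y ∈ ∅
Collecting zeros: affine points = {(0, 1), (0, 4), (1, 3), (2, 1), (2, 6), (3, 1), (3, 5), (5, 0), (5, 5)}.
Total count |C(F_7)_aff| = 9.


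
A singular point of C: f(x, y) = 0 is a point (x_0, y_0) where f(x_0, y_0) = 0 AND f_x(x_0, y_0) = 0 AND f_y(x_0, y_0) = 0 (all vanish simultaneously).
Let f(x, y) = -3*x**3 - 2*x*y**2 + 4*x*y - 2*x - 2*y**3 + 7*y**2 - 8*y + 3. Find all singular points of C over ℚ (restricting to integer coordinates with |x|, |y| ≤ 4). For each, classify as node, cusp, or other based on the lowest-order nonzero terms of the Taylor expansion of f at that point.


Singular points: {(0, 1)}; classification: cusp.

Compute partial derivatives:
  f_x = -9*x**2 - 2*y**2 + 4*y - 2.
  f_y = -4*x*y + 4*x - 6*y**2 + 14*y - 8.
Scan x_0 ∈ {−4, ..., 4}. For each x_0, f_y(x_0, y) is a polynomial in y; find its integer roots y ∈ {−4, ..., 4}, then test f_x and f at those candidates.
  x = -4: f_y(-4, y) = -6*y**2 + 30*y - 24; vanishes at y ∈ {1, 4}. (-4, 1): f_x = -144 ≠ 0; (-4, 4): f_x = -162 ≠ 0.
  x = -3: f_y(-3, y) = -6*y**2 + 26*y - 20; vanishes at y ∈ {1}. (-3, 1): f_x = -81 ≠ 0.
  x = -2: f_y(-2, y) = -6*y**2 + 22*y - 16; vanishes at y ∈ {1}. (-2, 1): f_x = -36 ≠ 0.
  x = -1: f_y(-1, y) = -6*y**2 + 18*y - 12; vanishes at y ∈ {1, 2}. (-1, 1): f_x = -9 ≠ 0; (-1, 2): f_x = -11 ≠ 0.
  x = 0: f_y(0, y) = -6*y**2 + 14*y - 8; vanishes at y ∈ {1}. (0, 1): f_x = 0, f = 0 — SINGULAR.
  x = 1: f_y(1, y) = -6*y**2 + 10*y - 4; vanishes at y ∈ {1}. (1, 1): f_x = -9 ≠ 0.
  x = 2: f_y(2, y) = -6*y**2 + 6*y; vanishes at y ∈ {0, 1}. (2, 0): f_x = -38 ≠ 0; (2, 1): f_x = -36 ≠ 0.
  x = 3: f_y(3, y) = -6*y**2 + 2*y + 4; vanishes at y ∈ {1}. (3, 1): f_x = -81 ≠ 0.
  x = 4: f_y(4, y) = -6*y**2 - 2*y + 8; vanishes at y ∈ {1}. (4, 1): f_x = -144 ≠ 0.
Only singular point on the grid: (0, 1).
Classify: substitute x = 0 + u, y = 1 + v and expand: f = -3*u**3 - 2*u*v**2 - 2*v**3 + v**2.
No constant or linear terms (consistent with a singular point). Quadratic part: v**2. Cubic part: -3*u**3 - 2*u*v**2 - 2*v**3.
The quadratic part v**2 is a perfect square, so there is a single (double) tangent line v = 0, i.e. y = 1. Restricting the cubic part to that line (v = 0) leaves -3*u**3 ≠ 0, so f is not divisible by v and the branch is v² ≈ 3*u**3 to lowest order — this is a cusp.
Classification: cusp.


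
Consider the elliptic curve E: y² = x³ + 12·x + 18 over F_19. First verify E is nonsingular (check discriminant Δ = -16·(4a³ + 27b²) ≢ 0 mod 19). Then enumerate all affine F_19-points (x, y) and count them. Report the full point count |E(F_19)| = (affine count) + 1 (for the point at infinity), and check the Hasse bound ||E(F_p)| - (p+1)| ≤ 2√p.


Affine points = {(3, 9), (3, 10), (4, 4), (4, 15), (9, 0), (10, 6), (10, 13), (12, 3), (12, 16), (14, 2), (14, 17), (15, 1), (15, 18), (17, 9), (17, 10), (18, 9), (18, 10)}; affine count = 17; |E(F_19)| = 18.

Discriminant check: Δ ∝ 4a³ + 27b² = 4·12³ + 27·18² = 4·1728 + 27·324 ≡ 4 (mod 19). Nonzero ⇒ E is nonsingular.
For each x ∈ F_19, compute rhs = x³ + 12·x + 18 mod 19, then count y ∈ F_19 with y² ≡ rhs.
  x = 0: rhs = 18, matching y values: none (0 points).
  x = 1: rhs = 12, matching y values: none (0 points).
  x = 2: rhs = 12, matching y values: none (0 points).
  x = 3: rhs = 5, matching y values: 9, 10 (2 points).
  x = 4: rhs = 16, matching y values: 4, 15 (2 points).
  x = 5: rhs = 13, matching y values: none (0 points).
  x = 6: rhs = 2, matching y values: none (0 points).
  x = 7: rhs = 8, matching y values: none (0 points).
  x = 8: rhs = 18, matching y values: none (0 points).
  x = 9: rhs = 0, matching y values: 0 (1 points).
  x = 10: rhs = 17, matching y values: 6, 13 (2 points).
  x = 11: rhs = 18, matching y values: none (0 points).
  x = 12: rhs = 9, matching y values: 3, 16 (2 points).
  x = 13: rhs = 15, matching y values: none (0 points).
  x = 14: rhs = 4, matching y values: 2, 17 (2 points).
  x = 15: rhs = 1, matching y values: 1, 18 (2 points).
  x = 16: rhs = 12, matching y values: none (0 points).
  x = 17: rhs = 5, matching y values: 9, 10 (2 points).
  x = 18: rhs = 5, matching y values: 9, 10 (2 points).
Total affine count: 17.
Full point count |E(F_19)| = 17 + 1 = 18.
Hasse bound: |18 − (19+1)| = |-2| = 2 ≤ 2√19 ≈ 8.7178 ✓.


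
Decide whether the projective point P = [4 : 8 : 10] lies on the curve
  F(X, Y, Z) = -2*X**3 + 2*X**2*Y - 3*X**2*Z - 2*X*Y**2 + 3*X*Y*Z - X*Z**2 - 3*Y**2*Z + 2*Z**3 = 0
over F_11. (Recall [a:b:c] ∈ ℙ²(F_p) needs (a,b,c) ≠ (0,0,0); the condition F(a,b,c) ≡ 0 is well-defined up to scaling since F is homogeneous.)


F(4,8,10) ≡ 7 (mod 11); P is NOT on the curve.

Evaluate F(4, 8, 10) term-by-term (mod 11).
  -2*X**3 ↦ -2·64·1·1 = -128
  2*X**2*Y ↦ 2·16·8·1 = 256
  -3*X**2*Z ↦ -3·16·1·10 = -480
  -2*X*Y**2 ↦ -2·4·64·1 = -512
  3*X*Y*Z ↦ 3·4·8·10 = 960
  -X*Z**2 ↦ -1·4·1·100 = -400
  -3*Y**2*Z ↦ -3·1·64·10 = -1920
  2*Z**3 ↦ 2·1·1·1000 = 2000
Sum: F(4, 8, 10) = (-128) + (256) + (-480) + (-512) + (960) + (-400) + (-1920) + (2000) = -224.
Reducing mod 11: -224 ≡ 7 (mod 11).
Since F(a, b, c) ≡ 7 ≠ 0 (mod 11), P does NOT lie on the curve.


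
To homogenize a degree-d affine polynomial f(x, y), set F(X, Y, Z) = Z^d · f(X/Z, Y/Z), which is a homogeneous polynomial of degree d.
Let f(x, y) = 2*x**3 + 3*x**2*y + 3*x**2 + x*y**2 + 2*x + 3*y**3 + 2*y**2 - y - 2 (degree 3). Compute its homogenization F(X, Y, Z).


F(X, Y, Z) = 2*X**3 + 3*X**2*Y + 3*X**2*Z + X*Y**2 + 2*X*Z**2 + 3*Y**3 + 2*Y**2*Z - Y*Z**2 - 2*Z**3

deg(f) = 3.
Substitute x = X/Z, y = Y/Z into f, then multiply by Z^3.
  monomial 2·x^3·y^0 ↦ 2·X^3·Y^0·Z^0.
  monomial 3·x^2·y^1 ↦ 3·X^2·Y^1·Z^0.
  monomial 3·x^2·y^0 ↦ 3·X^2·Y^0·Z^1.
  monomial 1·x^1·y^2 ↦ 1·X^1·Y^2·Z^0.
  monomial 2·x^1·y^0 ↦ 2·X^1·Y^0·Z^2.
  monomial 3·x^0·y^3 ↦ 3·X^0·Y^3·Z^0.
  monomial 2·x^0·y^2 ↦ 2·X^0·Y^2·Z^1.
  monomial -1·x^0·y^1 ↦ -1·X^0·Y^1·Z^2.
  monomial -2·x^0·y^0 ↦ -2·X^0·Y^0·Z^3.
Collecting: F(X, Y, Z) = 2*X**3 + 3*X**2*Y + 3*X**2*Z + X*Y**2 + 2*X*Z**2 + 3*Y**3 + 2*Y**2*Z - Y*Z**2 - 2*Z**3.


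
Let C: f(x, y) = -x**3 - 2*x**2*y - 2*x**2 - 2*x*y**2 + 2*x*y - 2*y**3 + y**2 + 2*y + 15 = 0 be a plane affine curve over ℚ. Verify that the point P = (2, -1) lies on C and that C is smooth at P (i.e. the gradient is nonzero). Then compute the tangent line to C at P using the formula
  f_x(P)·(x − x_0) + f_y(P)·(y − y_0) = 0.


Tangent line at P: -16*x - 2*y + 30 = 0.

Step 1: f(2, -1) = 0, so P lies on C.
Step 2: partial derivatives
  f_x(x, y) = -3*x**2 - 4*x*y - 4*x - 2*y**2 + 2*y, f_y(x, y) = -2*x**2 - 4*x*y + 2*x - 6*y**2 + 2*y + 2.
  f_x(P) = -16, f_y(P) = -2 (gradient nonzero, so P is smooth).
Step 3: tangent line at P: -16·(x − 2) + -2·(y − -1) = 0.
Expanding: -16*x - 2*y + 30 = 0.


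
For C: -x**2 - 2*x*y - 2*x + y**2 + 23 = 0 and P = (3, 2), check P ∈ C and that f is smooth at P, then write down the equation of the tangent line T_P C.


Tangent line at P: -12*x - 2*y + 40 = 0.

Step 1: f(3, 2) = 0, so P lies on C.
Step 2: partial derivatives
  f_x(x, y) = -2*x - 2*y - 2, f_y(x, y) = -2*x + 2*y.
  f_x(P) = -12, f_y(P) = -2 (gradient nonzero, so P is smooth).
Step 3: tangent line at P: -12·(x − 3) + -2·(y − 2) = 0.
Expanding: -12*x - 2*y + 40 = 0.
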